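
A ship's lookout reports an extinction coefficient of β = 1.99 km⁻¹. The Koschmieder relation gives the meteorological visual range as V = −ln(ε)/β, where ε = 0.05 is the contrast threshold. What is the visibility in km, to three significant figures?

1.51 km

V = −ln(0.05) / 1.99 = 2.996 / 1.99 = 1.5054 km.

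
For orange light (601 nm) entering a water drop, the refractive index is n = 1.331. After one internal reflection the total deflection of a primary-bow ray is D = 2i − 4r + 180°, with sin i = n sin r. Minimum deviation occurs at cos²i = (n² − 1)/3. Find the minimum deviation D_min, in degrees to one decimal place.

137.6°

cos²i = (1.77156 − 1)/3 = 0.25719; i = arccos(0.50714) = 59.527°.
sin r = sin 59.527°/1.331 = 0.64753; r = 40.356°.
D_min = 2·59.527° − 4·40.356° + 180° = 137.630°.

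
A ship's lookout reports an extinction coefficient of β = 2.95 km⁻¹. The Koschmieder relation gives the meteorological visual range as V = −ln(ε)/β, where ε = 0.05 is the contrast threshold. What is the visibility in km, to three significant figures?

1.02 km

V = −ln(0.05) / 2.95 = 2.996 / 2.95 = 1.0155 km.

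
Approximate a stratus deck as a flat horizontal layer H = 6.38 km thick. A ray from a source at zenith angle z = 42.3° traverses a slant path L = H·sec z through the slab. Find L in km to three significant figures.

8.63 km

sec z = 1/cos 42.3° = 1.3520.
L = 6.38 × 1.3520 = 8.626 km.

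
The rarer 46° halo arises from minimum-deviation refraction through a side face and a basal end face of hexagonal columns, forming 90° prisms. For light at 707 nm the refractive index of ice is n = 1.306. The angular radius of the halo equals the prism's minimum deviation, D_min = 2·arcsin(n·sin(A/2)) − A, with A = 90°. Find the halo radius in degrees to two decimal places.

44.88°

n·sin(A/2) = 1.306 × sin 45° = 1.306 × 0.7071 = 0.9235.
D_min = 2·arcsin(0.9235) − 90° = 2 × 67.440° − 90° = 44.881°.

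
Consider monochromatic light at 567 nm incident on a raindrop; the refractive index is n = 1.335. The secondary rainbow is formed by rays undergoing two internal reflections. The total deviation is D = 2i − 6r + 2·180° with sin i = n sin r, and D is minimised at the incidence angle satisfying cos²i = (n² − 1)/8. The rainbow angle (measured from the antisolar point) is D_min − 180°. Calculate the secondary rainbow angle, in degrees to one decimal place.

51.4°

cos²i = (1.78222 − 1)/8 = 0.09778; i = arccos(0.31269) = 71.778°.
sin r = sin 71.778°/1.335 = 0.71150; r = 45.357°.
D_min = 2·71.778° − 6·45.357° + 360° = 231.414°.
Rainbow angle = D_min − 180° = 51.414°.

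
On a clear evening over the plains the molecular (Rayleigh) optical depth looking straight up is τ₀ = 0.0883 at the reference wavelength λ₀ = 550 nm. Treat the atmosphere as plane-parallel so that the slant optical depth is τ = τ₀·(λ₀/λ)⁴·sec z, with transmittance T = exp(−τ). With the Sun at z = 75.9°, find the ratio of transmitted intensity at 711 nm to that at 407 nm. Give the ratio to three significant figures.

2.94

Airmass: sec 75.9° = 4.1048.
τ(711 nm) = 0.0883 × (550/711)⁴ × 4.1048 = 0.0883 × 0.3581 × 4.1048 = 0.1298.
τ(407 nm) = 0.0883 × (550/407)⁴ × 4.1048 = 0.0883 × 3.3348 × 4.1048 = 1.2087.
T(711)/T(407) = exp(τ_B − τ_A) = exp(1.0789) = 2.9416.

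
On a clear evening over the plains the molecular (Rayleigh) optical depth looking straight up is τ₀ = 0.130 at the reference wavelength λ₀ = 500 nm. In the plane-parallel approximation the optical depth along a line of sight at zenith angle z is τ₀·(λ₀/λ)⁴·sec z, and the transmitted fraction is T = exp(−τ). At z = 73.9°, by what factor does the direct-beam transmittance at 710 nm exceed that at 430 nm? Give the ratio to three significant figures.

2.10

Airmass: sec 73.9° = 3.6060.
τ(710 nm) = 0.130 × (500/710)⁴ × 3.6060 = 0.130 × 0.2459 × 3.6060 = 0.1153.
τ(430 nm) = 0.130 × (500/430)⁴ × 3.6060 = 0.130 × 1.8281 × 3.6060 = 0.8570.
T(710)/T(430) = exp(τ_B − τ_A) = exp(0.7417) = 2.0995.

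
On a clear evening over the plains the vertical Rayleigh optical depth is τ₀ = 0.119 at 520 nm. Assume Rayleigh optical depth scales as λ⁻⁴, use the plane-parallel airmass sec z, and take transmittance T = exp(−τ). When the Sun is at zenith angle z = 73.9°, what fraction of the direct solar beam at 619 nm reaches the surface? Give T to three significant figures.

sec 73.9° = 3.6060.
τ = 0.119 × (520/619)⁴ × 3.6060 = 0.119 × 0.4980 × 3.6060 = 0.2137.
T = exp(−0.2137) = 0.8076.

0.808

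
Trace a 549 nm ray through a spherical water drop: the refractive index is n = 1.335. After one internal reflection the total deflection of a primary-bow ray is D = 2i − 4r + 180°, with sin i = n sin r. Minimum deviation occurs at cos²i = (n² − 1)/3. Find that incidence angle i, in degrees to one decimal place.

59.3°

cos²i = (1.335² − 1)/3 = (1.78222 − 1)/3 = 0.26074.
cos i = 0.51063, so i = 59.294°.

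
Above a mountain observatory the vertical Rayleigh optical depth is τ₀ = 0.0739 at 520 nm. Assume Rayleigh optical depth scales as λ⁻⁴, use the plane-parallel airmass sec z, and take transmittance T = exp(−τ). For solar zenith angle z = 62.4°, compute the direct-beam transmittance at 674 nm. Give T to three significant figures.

sec 62.4° = 2.1584.
τ = 0.0739 × (520/674)⁴ × 2.1584 = 0.0739 × 0.3543 × 2.1584 = 0.0565.
T = exp(−0.0565) = 0.9451.

0.945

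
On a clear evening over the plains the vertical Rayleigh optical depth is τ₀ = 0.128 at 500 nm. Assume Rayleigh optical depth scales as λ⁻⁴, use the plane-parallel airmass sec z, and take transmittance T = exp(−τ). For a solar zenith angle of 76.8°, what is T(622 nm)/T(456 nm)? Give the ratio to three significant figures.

Airmass: sec 76.8° = 4.3792.
τ(622 nm) = 0.128 × (500/622)⁴ × 4.3792 = 0.128 × 0.4176 × 4.3792 = 0.2341.
τ(456 nm) = 0.128 × (500/456)⁴ × 4.3792 = 0.128 × 1.4455 × 4.3792 = 0.8103.
T(622)/T(456) = exp(τ_B − τ_A) = exp(0.5762) = 1.7793.

1.78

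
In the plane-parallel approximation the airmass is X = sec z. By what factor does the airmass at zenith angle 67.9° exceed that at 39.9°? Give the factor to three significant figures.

2.04

X(67.9°)/X(39.9°) = sec 67.9° / sec 39.9° = cos 39.9° / cos 67.9° = 0.7672/0.3762 = 2.0391.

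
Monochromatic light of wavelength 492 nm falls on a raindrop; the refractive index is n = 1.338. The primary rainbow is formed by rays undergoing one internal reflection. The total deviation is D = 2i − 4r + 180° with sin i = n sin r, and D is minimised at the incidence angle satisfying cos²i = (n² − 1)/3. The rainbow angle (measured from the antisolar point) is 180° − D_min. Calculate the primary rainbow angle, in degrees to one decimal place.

cos²i = (1.79024 − 1)/3 = 0.26341; i = arccos(0.51324) = 59.120°.
sin r = sin 59.120°/1.338 = 0.64144; r = 39.899°.
D_min = 2·59.120° − 4·39.899° + 180° = 138.643°.
Rainbow angle = 180° − D_min = 41.357°.

41.4°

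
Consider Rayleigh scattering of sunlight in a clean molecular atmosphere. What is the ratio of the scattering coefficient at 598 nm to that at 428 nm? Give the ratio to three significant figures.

Rayleigh scattering ∝ λ⁻⁴, so the ratio of coefficients is the inverse fourth power of the wavelength ratio.
σ(598)/σ(428) = (428/598)⁴ = (0.7157)⁴ = 0.2624.

0.262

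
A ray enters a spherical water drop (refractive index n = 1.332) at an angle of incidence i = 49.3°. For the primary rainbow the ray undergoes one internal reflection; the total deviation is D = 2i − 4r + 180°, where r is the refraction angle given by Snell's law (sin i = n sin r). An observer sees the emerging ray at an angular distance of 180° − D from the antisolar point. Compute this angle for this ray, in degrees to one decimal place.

40.2°

sin r = sin 49.3° / 1.332 = 0.7581/1.332 = 0.5692; r = 34.69°.
D = 2·49.3° − 4·34.69° + 180° = 98.60° − 138.77° + 180° = 139.83°.
Angle from antisolar point = 180° − D = 40.17°.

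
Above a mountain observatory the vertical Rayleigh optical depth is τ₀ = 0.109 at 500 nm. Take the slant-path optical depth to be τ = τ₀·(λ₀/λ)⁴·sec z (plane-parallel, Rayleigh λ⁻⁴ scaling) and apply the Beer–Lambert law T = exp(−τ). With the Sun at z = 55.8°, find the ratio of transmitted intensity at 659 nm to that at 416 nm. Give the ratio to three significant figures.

1.41

Airmass: sec 55.8° = 1.7791.
τ(659 nm) = 0.109 × (500/659)⁴ × 1.7791 = 0.109 × 0.3314 × 1.7791 = 0.0643.
τ(416 nm) = 0.109 × (500/416)⁴ × 1.7791 = 0.109 × 2.0869 × 1.7791 = 0.4047.
T(659)/T(416) = exp(τ_B − τ_A) = exp(0.3404) = 1.4056.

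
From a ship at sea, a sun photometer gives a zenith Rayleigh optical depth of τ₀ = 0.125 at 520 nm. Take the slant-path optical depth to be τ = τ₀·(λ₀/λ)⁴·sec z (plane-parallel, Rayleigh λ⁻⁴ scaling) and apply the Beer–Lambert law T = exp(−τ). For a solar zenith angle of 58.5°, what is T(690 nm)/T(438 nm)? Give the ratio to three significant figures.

1.49

Airmass: sec 58.5° = 1.9139.
τ(690 nm) = 0.125 × (520/690)⁴ × 1.9139 = 0.125 × 0.3226 × 1.9139 = 0.0772.
τ(438 nm) = 0.125 × (520/438)⁴ × 1.9139 = 0.125 × 1.9866 × 1.9139 = 0.4753.
T(690)/T(438) = exp(τ_B − τ_A) = exp(0.3981) = 1.4890.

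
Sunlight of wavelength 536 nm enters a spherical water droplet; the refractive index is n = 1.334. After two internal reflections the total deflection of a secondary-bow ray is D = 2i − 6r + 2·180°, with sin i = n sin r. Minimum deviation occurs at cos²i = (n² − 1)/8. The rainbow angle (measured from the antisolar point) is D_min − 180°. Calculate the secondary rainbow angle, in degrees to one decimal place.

51.2°

cos²i = (1.77956 − 1)/8 = 0.09744; i = arccos(0.31216) = 71.810°.
sin r = sin 71.810°/1.334 = 0.71217; r = 45.411°.
D_min = 2·71.810° − 6·45.411° + 360° = 231.153°.
Rainbow angle = D_min − 180° = 51.153°.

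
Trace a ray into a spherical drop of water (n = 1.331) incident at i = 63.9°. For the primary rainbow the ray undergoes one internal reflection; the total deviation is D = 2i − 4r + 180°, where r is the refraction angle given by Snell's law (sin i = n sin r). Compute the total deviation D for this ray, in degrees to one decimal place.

sin r = sin 63.9° / 1.331 = 0.8980/1.331 = 0.6747; r = 42.43°.
D = 2·63.9° − 4·42.43° + 180° = 127.80° − 169.72° + 180° = 138.08°.

138.1°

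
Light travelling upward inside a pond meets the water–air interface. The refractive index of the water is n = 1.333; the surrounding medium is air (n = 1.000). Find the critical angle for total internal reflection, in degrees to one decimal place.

sin θ_c = n_air / n = 1.000 / 1.333 = 0.7502.
θ_c = arcsin(0.7502) = 48.61°.

48.6°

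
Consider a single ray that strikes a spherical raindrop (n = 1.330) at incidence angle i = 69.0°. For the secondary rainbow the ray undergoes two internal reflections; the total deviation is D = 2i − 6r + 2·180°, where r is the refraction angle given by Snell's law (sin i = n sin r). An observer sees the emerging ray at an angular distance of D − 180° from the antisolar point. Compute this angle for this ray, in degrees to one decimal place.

50.5°

sin r = sin 69.0° / 1.330 = 0.9336/1.330 = 0.7019; r = 44.58°.
D = 2·69.0° − 6·44.58° + 2·180° = 138.00° − 267.50° + 360° = 230.50°.
Angle from antisolar point = D − 180° = 50.50°.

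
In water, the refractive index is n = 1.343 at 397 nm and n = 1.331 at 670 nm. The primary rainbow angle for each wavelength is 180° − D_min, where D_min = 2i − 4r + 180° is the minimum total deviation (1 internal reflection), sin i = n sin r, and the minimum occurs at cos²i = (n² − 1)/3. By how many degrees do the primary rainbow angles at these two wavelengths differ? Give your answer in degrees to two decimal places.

1.72°

At 397 nm (n = 1.343): cos²i = 0.26788 → i = 58.830°, r = 39.577°, D_min = 139.354°, rainbow angle = 40.646°.
At 670 nm (n = 1.331): cos²i = 0.25719 → i = 59.527°, r = 40.356°, D_min = 137.630°, rainbow angle = 42.370°.
Angular width = |40.646° − 42.370°| = 1.724°.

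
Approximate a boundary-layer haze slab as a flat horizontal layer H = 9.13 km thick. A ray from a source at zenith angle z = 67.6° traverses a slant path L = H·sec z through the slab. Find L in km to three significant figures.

sec z = 1/cos 67.6° = 2.6242.
L = 9.13 × 2.6242 = 23.959 km.

24.0 km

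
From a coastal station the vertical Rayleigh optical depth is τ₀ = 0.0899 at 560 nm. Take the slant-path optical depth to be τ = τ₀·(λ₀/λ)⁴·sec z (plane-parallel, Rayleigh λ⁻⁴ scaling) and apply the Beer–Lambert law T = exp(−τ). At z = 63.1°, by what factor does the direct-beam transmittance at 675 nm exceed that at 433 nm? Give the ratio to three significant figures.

Airmass: sec 63.1° = 2.2103.
τ(675 nm) = 0.0899 × (560/675)⁴ × 2.2103 = 0.0899 × 0.4737 × 2.2103 = 0.0941.
τ(433 nm) = 0.0899 × (560/433)⁴ × 2.2103 = 0.0899 × 2.7977 × 2.2103 = 0.5559.
T(675)/T(433) = exp(τ_B − τ_A) = exp(0.4618) = 1.5869.

1.59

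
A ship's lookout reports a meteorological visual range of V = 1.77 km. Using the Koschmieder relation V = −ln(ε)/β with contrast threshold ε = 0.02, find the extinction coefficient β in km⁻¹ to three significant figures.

β = −ln(0.02) / V = 3.912 / 1.77 = 2.2102 km⁻¹.

2.21 km⁻¹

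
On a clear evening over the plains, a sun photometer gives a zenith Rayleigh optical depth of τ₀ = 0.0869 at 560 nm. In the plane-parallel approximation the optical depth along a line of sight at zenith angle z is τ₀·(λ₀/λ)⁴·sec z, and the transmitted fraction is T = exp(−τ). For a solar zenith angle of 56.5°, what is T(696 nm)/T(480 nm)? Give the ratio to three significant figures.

Airmass: sec 56.5° = 1.8118.
τ(696 nm) = 0.0869 × (560/696)⁴ × 1.8118 = 0.0869 × 0.4191 × 1.8118 = 0.0660.
τ(480 nm) = 0.0869 × (560/480)⁴ × 1.8118 = 0.0869 × 1.8526 × 1.8118 = 0.2917.
T(696)/T(480) = exp(τ_B − τ_A) = exp(0.2257) = 1.2532.

1.25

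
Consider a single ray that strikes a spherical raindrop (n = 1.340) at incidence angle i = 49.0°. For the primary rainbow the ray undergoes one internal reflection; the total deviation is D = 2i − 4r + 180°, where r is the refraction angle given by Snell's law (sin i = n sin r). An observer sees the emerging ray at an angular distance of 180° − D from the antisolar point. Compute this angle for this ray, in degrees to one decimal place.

sin r = sin 49.0° / 1.340 = 0.7547/1.340 = 0.5632; r = 34.28°.
D = 2·49.0° − 4·34.28° + 180° = 98.00° − 137.11° + 180° = 140.89°.
Angle from antisolar point = 180° − D = 39.11°.

39.1°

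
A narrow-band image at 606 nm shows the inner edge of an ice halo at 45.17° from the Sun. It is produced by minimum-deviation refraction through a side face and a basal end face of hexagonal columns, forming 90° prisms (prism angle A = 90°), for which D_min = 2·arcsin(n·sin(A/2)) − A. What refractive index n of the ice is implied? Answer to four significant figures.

1.307

Rearranging: n = sin((D_min + A)/2) / sin(A/2).
(D_min + A)/2 = (45.17° + 90°)/2 = 67.585°.
n = sin 67.585° / sin 45° = 0.9244 / 0.7071 = 1.3074.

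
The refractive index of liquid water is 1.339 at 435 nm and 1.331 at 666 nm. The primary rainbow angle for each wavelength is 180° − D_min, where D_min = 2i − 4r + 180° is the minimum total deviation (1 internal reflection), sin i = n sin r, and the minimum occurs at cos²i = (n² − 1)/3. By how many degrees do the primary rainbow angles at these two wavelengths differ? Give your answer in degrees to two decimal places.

At 435 nm (n = 1.339): cos²i = 0.26431 → i = 59.062°, r = 39.834°, D_min = 138.786°, rainbow angle = 41.214°.
At 666 nm (n = 1.331): cos²i = 0.25719 → i = 59.527°, r = 40.356°, D_min = 137.630°, rainbow angle = 42.370°.
Angular width = |41.214° − 42.370°| = 1.156°.

1.16°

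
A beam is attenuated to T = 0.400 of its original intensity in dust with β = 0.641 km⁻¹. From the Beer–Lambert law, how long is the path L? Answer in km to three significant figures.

1.43 km

Beer–Lambert: T = exp(−βL) ⇒ L = −ln(T)/β = −ln(0.400)/0.641 = 0.9163/0.641 = 1.429 km.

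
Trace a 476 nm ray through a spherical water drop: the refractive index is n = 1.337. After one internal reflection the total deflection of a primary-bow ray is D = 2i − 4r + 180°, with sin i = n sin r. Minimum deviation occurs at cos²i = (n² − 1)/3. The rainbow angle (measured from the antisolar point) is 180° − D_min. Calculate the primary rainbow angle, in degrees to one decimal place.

cos²i = (1.78757 − 1)/3 = 0.26252; i = arccos(0.51237) = 59.178°.
sin r = sin 59.178°/1.337 = 0.64231; r = 39.964°.
D_min = 2·59.178° − 4·39.964° + 180° = 138.500°.
Rainbow angle = 180° − D_min = 41.500°.

41.5°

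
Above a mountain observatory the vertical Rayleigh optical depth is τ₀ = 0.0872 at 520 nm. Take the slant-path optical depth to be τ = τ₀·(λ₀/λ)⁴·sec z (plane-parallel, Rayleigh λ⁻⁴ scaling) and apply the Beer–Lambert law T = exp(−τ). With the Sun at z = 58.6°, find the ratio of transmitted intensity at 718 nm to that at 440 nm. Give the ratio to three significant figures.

1.32

Airmass: sec 58.6° = 1.9194.
τ(718 nm) = 0.0872 × (520/718)⁴ × 1.9194 = 0.0872 × 0.2751 × 1.9194 = 0.0460.
τ(440 nm) = 0.0872 × (520/440)⁴ × 1.9194 = 0.0872 × 1.9508 × 1.9194 = 0.3265.
T(718)/T(440) = exp(τ_B − τ_A) = exp(0.2804) = 1.3237.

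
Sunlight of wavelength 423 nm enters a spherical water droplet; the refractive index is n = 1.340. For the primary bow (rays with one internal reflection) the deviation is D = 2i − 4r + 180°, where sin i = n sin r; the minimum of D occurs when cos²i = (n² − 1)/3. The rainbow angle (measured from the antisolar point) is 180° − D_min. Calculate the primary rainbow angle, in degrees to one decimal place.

cos²i = (1.79560 − 1)/3 = 0.26520; i = arccos(0.51498) = 59.004°.
sin r = sin 59.004°/1.340 = 0.63971; r = 39.770°.
D_min = 2·59.004° − 4·39.770° + 180° = 138.929°.
Rainbow angle = 180° − D_min = 41.071°.

41.1°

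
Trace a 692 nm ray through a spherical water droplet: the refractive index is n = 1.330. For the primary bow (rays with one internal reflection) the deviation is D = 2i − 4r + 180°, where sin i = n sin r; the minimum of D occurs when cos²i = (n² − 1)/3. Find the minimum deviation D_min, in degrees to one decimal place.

cos²i = (1.76890 − 1)/3 = 0.25630; i = arccos(0.50626) = 59.585°.
sin r = sin 59.585°/1.330 = 0.64841; r = 40.422°.
D_min = 2·59.585° − 4·40.422° + 180° = 137.484°.

137.5°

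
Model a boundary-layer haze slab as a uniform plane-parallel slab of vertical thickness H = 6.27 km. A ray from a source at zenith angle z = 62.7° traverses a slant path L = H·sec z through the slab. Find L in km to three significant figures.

13.7 km

sec z = 1/cos 62.7° = 2.1803.
L = 6.27 × 2.1803 = 13.671 km.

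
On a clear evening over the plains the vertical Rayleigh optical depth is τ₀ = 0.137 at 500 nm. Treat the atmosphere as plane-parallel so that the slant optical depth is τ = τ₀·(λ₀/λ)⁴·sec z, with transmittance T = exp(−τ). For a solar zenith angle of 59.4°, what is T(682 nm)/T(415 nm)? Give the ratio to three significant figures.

Airmass: sec 59.4° = 1.9645.
τ(682 nm) = 0.137 × (500/682)⁴ × 1.9645 = 0.137 × 0.2889 × 1.9645 = 0.0778.
τ(415 nm) = 0.137 × (500/415)⁴ × 1.9645 = 0.137 × 2.1071 × 1.9645 = 0.5671.
T(682)/T(415) = exp(τ_B − τ_A) = exp(0.4893) = 1.6312.

1.63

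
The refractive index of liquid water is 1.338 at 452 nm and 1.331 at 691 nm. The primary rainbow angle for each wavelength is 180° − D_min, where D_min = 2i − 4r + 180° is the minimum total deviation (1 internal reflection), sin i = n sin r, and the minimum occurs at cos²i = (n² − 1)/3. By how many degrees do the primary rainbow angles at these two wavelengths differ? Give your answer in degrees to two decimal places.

1.01°

At 452 nm (n = 1.338): cos²i = 0.26341 → i = 59.120°, r = 39.899°, D_min = 138.643°, rainbow angle = 41.357°.
At 691 nm (n = 1.331): cos²i = 0.25719 → i = 59.527°, r = 40.356°, D_min = 137.630°, rainbow angle = 42.370°.
Angular width = |41.357° − 42.370°| = 1.013°.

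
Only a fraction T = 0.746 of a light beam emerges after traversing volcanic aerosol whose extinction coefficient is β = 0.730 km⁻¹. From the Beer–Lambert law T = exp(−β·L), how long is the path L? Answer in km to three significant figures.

Beer–Lambert: T = exp(−βL) ⇒ L = −ln(T)/β = −ln(0.746)/0.730 = 0.2930/0.730 = 0.4014 km.

0.401 km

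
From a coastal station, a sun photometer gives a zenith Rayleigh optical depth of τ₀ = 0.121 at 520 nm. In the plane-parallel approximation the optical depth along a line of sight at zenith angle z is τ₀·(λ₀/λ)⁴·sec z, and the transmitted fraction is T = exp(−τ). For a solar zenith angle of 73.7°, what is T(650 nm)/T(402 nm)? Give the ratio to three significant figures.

2.80

Airmass: sec 73.7° = 3.5629.
τ(650 nm) = 0.121 × (520/650)⁴ × 3.5629 = 0.121 × 0.4096 × 3.5629 = 0.1766.
τ(402 nm) = 0.121 × (520/402)⁴ × 3.5629 = 0.121 × 2.7997 × 3.5629 = 1.2070.
T(650)/T(402) = exp(τ_B − τ_A) = exp(1.0304) = 2.8022.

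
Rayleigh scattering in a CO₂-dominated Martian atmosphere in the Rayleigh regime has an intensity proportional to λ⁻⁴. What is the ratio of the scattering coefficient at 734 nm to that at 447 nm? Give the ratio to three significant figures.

0.138

Rayleigh scattering ∝ λ⁻⁴, so the ratio of coefficients is the inverse fourth power of the wavelength ratio.
σ(734)/σ(447) = (447/734)⁴ = (0.6090)⁴ = 0.1375.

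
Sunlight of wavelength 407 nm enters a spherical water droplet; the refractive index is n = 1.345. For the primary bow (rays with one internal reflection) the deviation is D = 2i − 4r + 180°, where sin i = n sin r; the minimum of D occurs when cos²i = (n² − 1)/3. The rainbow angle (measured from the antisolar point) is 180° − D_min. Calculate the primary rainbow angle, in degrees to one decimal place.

cos²i = (1.80902 − 1)/3 = 0.26967; i = arccos(0.51930) = 58.715°.
sin r = sin 58.715°/1.345 = 0.63538; r = 39.448°.
D_min = 2·58.715° − 4·39.448° + 180° = 139.635°.
Rainbow angle = 180° − D_min = 40.365°.

40.4°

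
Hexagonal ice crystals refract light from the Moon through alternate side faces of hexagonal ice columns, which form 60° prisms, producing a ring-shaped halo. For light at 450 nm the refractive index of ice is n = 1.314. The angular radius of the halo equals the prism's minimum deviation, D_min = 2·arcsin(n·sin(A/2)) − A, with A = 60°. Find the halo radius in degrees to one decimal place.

22.1°

n·sin(A/2) = 1.314 × sin 30° = 1.314 × 0.5000 = 0.6570.
D_min = 2·arcsin(0.6570) − 60° = 2 × 41.071° − 60° = 22.143°.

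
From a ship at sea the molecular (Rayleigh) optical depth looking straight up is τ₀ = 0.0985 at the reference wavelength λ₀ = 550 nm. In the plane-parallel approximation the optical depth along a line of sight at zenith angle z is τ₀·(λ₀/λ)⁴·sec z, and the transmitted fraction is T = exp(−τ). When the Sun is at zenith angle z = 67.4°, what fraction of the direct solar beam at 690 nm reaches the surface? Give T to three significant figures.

0.902

sec 67.4° = 2.6022.
τ = 0.0985 × (550/690)⁴ × 2.6022 = 0.0985 × 0.4037 × 2.6022 = 0.1035.
T = exp(−0.1035) = 0.9017.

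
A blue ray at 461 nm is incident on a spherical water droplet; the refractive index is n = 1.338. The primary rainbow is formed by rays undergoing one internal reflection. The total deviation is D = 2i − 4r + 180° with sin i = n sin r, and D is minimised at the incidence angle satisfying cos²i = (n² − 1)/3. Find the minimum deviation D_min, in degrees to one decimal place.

cos²i = (1.79024 − 1)/3 = 0.26341; i = arccos(0.51324) = 59.120°.
sin r = sin 59.120°/1.338 = 0.64144; r = 39.899°.
D_min = 2·59.120° − 4·39.899° + 180° = 138.643°.

138.6°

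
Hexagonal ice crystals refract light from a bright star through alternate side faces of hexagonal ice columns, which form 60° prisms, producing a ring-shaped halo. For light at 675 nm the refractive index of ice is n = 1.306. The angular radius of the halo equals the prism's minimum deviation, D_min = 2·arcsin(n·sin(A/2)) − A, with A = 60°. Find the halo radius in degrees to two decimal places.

21.54°

n·sin(A/2) = 1.306 × sin 30° = 1.306 × 0.5000 = 0.6530.
D_min = 2·arcsin(0.6530) − 60° = 2 × 40.768° − 60° = 21.536°.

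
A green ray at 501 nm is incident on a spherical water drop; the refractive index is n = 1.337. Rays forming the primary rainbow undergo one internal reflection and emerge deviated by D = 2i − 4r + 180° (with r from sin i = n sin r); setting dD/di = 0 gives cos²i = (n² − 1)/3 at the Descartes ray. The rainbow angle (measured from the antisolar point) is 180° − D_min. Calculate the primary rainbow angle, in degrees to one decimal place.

41.5°

cos²i = (1.78757 − 1)/3 = 0.26252; i = arccos(0.51237) = 59.178°.
sin r = sin 59.178°/1.337 = 0.64231; r = 39.964°.
D_min = 2·59.178° − 4·39.964° + 180° = 138.500°.
Rainbow angle = 180° − D_min = 41.500°.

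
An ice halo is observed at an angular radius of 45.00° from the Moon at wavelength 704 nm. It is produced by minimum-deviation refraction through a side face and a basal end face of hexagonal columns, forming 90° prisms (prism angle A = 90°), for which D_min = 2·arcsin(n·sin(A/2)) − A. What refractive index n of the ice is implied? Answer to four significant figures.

Rearranging: n = sin((D_min + A)/2) / sin(A/2).
(D_min + A)/2 = (45.00° + 90°)/2 = 67.500°.
n = sin 67.500° / sin 45° = 0.9239 / 0.7071 = 1.3066.

1.307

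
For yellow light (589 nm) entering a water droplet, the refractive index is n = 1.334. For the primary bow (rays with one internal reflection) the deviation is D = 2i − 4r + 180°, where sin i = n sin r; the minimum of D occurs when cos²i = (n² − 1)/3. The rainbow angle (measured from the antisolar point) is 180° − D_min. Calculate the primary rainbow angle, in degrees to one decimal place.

cos²i = (1.77956 − 1)/3 = 0.25985; i = arccos(0.50976) = 59.352°.
sin r = sin 59.352°/1.334 = 0.64492; r = 40.159°.
D_min = 2·59.352° − 4·40.159° + 180° = 138.067°.
Rainbow angle = 180° − D_min = 41.933°.

41.9°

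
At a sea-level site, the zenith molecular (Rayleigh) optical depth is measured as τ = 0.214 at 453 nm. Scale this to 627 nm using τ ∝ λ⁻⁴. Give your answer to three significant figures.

τ(627 nm) = τ(453 nm) × (453/627)⁴ = 0.214 × (0.7225)⁴ = 0.214 × 0.2725 = 0.0583.

0.0583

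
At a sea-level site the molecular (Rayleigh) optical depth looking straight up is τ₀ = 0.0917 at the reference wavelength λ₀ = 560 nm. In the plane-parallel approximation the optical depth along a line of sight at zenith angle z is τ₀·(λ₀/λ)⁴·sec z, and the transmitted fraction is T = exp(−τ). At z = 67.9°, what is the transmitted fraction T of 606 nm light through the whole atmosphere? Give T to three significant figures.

sec 67.9° = 2.6580.
τ = 0.0917 × (560/606)⁴ × 2.6580 = 0.0917 × 0.7292 × 2.6580 = 0.1777.
T = exp(−0.1777) = 0.8372.

0.837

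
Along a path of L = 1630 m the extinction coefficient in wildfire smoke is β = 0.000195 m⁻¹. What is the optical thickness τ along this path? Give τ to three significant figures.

0.318

τ = β·L = 0.000195 × 1630 = 0.3179.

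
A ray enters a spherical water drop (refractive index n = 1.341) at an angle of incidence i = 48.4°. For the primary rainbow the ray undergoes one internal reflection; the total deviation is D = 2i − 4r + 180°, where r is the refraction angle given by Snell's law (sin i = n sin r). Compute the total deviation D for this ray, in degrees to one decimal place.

141.2°

sin r = sin 48.4° / 1.341 = 0.7478/1.341 = 0.5576; r = 33.89°.
D = 2·48.4° − 4·33.89° + 180° = 96.80° − 135.57° + 180° = 141.23°.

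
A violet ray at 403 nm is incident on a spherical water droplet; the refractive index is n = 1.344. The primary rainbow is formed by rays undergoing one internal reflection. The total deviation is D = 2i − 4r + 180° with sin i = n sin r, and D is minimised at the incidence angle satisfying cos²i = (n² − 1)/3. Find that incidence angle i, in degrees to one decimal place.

cos²i = (1.344² − 1)/3 = (1.80634 − 1)/3 = 0.26878.
cos i = 0.51844, so i = 58.772°.

58.8°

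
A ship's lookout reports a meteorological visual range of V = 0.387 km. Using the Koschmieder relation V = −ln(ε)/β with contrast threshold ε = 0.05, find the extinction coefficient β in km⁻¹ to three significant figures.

7.74 km⁻¹

β = −ln(0.05) / V = 2.996 / 0.387 = 7.7409 km⁻¹.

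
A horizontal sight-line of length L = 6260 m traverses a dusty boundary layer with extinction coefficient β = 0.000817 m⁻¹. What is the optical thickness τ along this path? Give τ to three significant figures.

5.11

τ = β·L = 0.000817 × 6260 = 5.1144.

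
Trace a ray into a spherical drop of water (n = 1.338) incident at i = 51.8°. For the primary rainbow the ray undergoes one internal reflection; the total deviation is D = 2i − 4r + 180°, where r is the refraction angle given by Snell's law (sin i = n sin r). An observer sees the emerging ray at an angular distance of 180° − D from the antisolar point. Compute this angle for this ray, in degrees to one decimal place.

40.3°

sin r = sin 51.8° / 1.338 = 0.7859/1.338 = 0.5873; r = 35.97°.
D = 2·51.8° − 4·35.97° + 180° = 103.60° − 143.87° + 180° = 139.73°.
Angle from antisolar point = 180° − D = 40.27°.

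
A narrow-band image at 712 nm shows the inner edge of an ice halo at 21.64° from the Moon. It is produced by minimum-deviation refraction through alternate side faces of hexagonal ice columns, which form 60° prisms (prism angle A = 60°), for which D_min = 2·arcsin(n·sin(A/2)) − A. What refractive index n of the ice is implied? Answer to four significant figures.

1.307

Rearranging: n = sin((D_min + A)/2) / sin(A/2).
(D_min + A)/2 = (21.64° + 60°)/2 = 40.820°.
n = sin 40.820° / sin 30° = 0.6537 / 0.5000 = 1.3074.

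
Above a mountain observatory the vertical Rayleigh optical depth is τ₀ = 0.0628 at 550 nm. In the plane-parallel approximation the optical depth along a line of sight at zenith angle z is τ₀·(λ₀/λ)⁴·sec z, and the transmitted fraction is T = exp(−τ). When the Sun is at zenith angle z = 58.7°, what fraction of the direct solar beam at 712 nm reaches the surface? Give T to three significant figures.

0.958

sec 58.7° = 1.9249.
τ = 0.0628 × (550/712)⁴ × 1.9249 = 0.0628 × 0.3561 × 1.9249 = 0.0430.
T = exp(−0.0430) = 0.9579.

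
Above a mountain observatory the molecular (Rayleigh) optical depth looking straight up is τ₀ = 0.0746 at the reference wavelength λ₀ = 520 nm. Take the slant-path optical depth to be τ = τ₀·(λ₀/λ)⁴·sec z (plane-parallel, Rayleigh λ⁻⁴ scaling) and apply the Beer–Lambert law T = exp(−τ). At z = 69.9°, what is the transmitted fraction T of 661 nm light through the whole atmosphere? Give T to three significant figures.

0.920

sec 69.9° = 2.9099.
τ = 0.0746 × (520/661)⁴ × 2.9099 = 0.0746 × 0.3830 × 2.9099 = 0.0831.
T = exp(−0.0831) = 0.9202.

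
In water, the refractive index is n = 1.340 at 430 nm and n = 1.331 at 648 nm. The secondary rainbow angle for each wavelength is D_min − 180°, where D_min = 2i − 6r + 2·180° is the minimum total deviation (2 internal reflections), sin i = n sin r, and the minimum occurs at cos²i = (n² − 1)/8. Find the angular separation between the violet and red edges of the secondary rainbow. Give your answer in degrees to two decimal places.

At 430 nm (n = 1.340): cos²i = 0.09945 → i = 71.618°, r = 45.088°, D_min = 232.709°, rainbow angle = 52.709°.
At 648 nm (n = 1.331): cos²i = 0.09645 → i = 71.907°, r = 45.575°, D_min = 230.365°, rainbow angle = 50.365°.
Angular width = |52.709° − 50.365°| = 2.344°.

2.34°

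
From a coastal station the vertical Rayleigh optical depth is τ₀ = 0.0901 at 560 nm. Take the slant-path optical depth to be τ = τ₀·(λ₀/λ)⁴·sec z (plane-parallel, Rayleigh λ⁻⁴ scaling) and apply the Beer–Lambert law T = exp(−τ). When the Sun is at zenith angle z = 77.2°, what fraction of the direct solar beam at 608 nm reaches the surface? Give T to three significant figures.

0.746

sec 77.2° = 4.5137.
τ = 0.0901 × (560/608)⁴ × 4.5137 = 0.0901 × 0.7197 × 4.5137 = 0.2927.
T = exp(−0.2927) = 0.7463.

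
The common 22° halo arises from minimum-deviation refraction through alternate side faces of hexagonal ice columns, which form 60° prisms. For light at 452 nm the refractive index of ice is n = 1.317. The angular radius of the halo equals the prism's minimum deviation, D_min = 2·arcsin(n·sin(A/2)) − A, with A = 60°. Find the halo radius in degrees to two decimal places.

22.37°

n·sin(A/2) = 1.317 × sin 30° = 1.317 × 0.5000 = 0.6585.
D_min = 2·arcsin(0.6585) − 60° = 2 × 41.186° − 60° = 22.371°.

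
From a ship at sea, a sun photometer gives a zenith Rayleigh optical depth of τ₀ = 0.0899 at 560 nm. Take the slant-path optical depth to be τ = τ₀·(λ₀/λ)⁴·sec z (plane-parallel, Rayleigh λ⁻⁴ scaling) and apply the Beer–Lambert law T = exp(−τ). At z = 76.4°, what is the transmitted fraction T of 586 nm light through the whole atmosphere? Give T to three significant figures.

sec 76.4° = 4.2527.
τ = 0.0899 × (560/586)⁴ × 4.2527 = 0.0899 × 0.8340 × 4.2527 = 0.3189.
T = exp(−0.3189) = 0.7270.

0.727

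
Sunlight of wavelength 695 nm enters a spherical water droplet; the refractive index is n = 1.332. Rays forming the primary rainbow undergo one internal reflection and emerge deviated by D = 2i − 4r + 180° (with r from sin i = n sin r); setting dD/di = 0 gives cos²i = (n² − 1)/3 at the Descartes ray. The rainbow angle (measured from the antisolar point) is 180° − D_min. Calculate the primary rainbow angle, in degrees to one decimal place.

cos²i = (1.77422 − 1)/3 = 0.25807; i = arccos(0.50801) = 59.469°.
sin r = sin 59.469°/1.332 = 0.64666; r = 40.290°.
D_min = 2·59.469° − 4·40.290° + 180° = 137.776°.
Rainbow angle = 180° − D_min = 42.224°.

42.2°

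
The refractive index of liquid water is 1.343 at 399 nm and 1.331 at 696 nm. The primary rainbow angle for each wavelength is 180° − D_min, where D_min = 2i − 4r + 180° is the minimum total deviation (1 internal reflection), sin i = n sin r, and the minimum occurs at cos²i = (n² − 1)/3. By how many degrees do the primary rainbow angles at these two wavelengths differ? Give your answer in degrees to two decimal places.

1.72°

At 399 nm (n = 1.343): cos²i = 0.26788 → i = 58.830°, r = 39.577°, D_min = 139.354°, rainbow angle = 40.646°.
At 696 nm (n = 1.331): cos²i = 0.25719 → i = 59.527°, r = 40.356°, D_min = 137.630°, rainbow angle = 42.370°.
Angular width = |40.646° − 42.370°| = 1.724°.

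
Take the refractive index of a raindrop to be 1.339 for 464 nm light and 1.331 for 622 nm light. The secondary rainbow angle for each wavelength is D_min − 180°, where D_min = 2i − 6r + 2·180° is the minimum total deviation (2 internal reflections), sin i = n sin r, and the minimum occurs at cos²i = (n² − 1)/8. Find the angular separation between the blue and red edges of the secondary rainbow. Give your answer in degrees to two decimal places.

At 464 nm (n = 1.339): cos²i = 0.09912 → i = 71.650°, r = 45.141°, D_min = 232.451°, rainbow angle = 52.451°.
At 622 nm (n = 1.331): cos²i = 0.09645 → i = 71.907°, r = 45.575°, D_min = 230.365°, rainbow angle = 50.365°.
Angular width = |52.451° − 50.365°| = 2.086°.

2.09°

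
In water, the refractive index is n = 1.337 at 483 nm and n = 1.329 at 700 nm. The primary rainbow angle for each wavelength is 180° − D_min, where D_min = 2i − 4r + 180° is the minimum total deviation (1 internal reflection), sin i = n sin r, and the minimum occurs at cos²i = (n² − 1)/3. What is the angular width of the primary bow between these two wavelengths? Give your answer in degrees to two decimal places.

1.16°

At 483 nm (n = 1.337): cos²i = 0.26252 → i = 59.178°, r = 39.964°, D_min = 138.500°, rainbow angle = 41.500°.
At 700 nm (n = 1.329): cos²i = 0.25541 → i = 59.643°, r = 40.487°, D_min = 137.337°, rainbow angle = 42.663°.
Angular width = |41.500° − 42.663°| = 1.163°.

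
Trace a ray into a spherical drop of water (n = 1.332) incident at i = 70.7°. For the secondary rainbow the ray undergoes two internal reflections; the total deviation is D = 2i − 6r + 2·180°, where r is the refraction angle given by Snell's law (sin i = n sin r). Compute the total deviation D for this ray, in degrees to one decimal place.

230.7°

sin r = sin 70.7° / 1.332 = 0.9438/1.332 = 0.7086; r = 45.12°.
D = 2·70.7° − 6·45.12° + 2·180° = 141.40° − 270.71° + 360° = 230.69°.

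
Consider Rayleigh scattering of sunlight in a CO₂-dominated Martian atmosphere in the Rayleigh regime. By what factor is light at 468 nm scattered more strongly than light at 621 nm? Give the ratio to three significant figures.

3.10

Rayleigh scattering ∝ λ⁻⁴, so the ratio of coefficients is the inverse fourth power of the wavelength ratio.
σ(468)/σ(621) = (621/468)⁴ = (1.3269)⁴ = 3.1.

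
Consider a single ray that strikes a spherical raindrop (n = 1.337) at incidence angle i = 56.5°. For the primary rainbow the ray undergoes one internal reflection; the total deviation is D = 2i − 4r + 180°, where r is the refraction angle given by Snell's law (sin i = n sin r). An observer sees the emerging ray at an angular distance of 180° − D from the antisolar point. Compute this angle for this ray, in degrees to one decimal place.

sin r = sin 56.5° / 1.337 = 0.8339/1.337 = 0.6237; r = 38.59°.
D = 2·56.5° − 4·38.59° + 180° = 113.00° − 154.35° + 180° = 138.65°.
Angle from antisolar point = 180° − D = 41.35°.

41.3°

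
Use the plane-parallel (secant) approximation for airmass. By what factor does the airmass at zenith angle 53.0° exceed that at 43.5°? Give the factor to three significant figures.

X(53.0°)/X(43.5°) = sec 53.0° / sec 43.5° = cos 43.5° / cos 53.0° = 0.7254/0.6018 = 1.2053.

1.21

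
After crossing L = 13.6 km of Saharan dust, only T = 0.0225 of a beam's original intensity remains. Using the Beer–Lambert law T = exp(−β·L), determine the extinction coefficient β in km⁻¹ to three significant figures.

Beer–Lambert: T = exp(−βL) ⇒ β = −ln(T)/L = −ln(0.0225)/13.6 = 3.7942/13.6 = 0.279 km⁻¹.

0.279 km⁻¹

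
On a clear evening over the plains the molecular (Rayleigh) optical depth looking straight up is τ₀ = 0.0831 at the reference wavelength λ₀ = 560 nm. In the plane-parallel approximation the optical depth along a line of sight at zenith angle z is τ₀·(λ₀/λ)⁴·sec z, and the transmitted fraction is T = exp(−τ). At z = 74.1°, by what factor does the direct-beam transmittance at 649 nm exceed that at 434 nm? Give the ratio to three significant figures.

1.96

Airmass: sec 74.1° = 3.6502.
τ(649 nm) = 0.0831 × (560/649)⁴ × 3.6502 = 0.0831 × 0.5543 × 3.6502 = 0.1681.
τ(434 nm) = 0.0831 × (560/434)⁴ × 3.6502 = 0.0831 × 2.7720 × 3.6502 = 0.8408.
T(649)/T(434) = exp(τ_B − τ_A) = exp(0.6727) = 1.9595.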